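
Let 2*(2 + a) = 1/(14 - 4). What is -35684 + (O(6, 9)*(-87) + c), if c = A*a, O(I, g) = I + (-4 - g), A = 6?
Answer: -350867/10 ≈ -35087.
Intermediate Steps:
O(I, g) = -4 + I - g
a = -39/20 (a = -2 + 1/(2*(14 - 4)) = -2 + (1/2)/10 = -2 + (1/2)*(1/10) = -2 + 1/20 = -39/20 ≈ -1.9500)
c = -117/10 (c = 6*(-39/20) = -117/10 ≈ -11.700)
-35684 + (O(6, 9)*(-87) + c) = -35684 + ((-4 + 6 - 1*9)*(-87) - 117/10) = -35684 + ((-4 + 6 - 9)*(-87) - 117/10) = -35684 + (-7*(-87) - 117/10) = -35684 + (609 - 117/10) = -35684 + 5973/10 = -350867/10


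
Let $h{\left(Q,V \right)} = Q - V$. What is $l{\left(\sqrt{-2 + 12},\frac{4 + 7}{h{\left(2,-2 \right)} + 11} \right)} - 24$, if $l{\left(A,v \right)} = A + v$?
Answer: $- \frac{349}{15} + \sqrt{10} \approx -20.104$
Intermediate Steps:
$l{\left(\sqrt{-2 + 12},\frac{4 + 7}{h{\left(2,-2 \right)} + 11} \right)} - 24 = \left(\sqrt{-2 + 12} + \frac{4 + 7}{\left(2 - -2\right) + 11}\right) - 24 = \left(\sqrt{10} + \frac{11}{\left(2 + 2\right) + 11}\right) - 24 = \left(\sqrt{10} + \frac{11}{4 + 11}\right) - 24 = \left(\sqrt{10} + \frac{11}{15}\right) - 24 = \left(\frac{11}{15} + \sqrt{10}\right) - 24 = - \frac{349}{15} + \sqrt{10}$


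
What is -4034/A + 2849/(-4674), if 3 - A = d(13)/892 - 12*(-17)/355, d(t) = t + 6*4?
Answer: -5972748345133/3528295098 ≈ -1692.8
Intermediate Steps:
d(t) = 24 + t (d(t) = t + 24 = 24 + t)
A = 754877/316660 (A = 3 - ((24 + 13)/892 - 12*(-17)/355) = 3 - (37*(1/892) + 204*(1/355)) = 3 - (37/892 + 204/355) = 3 - 1*195103/316660 = 3 - 195103/316660 = 754877/316660 ≈ 2.3839)
-4034/A + 2849/(-4674) = -4034/754877/316660 + 2849/(-4674) = -4034*316660/754877 + 2849*(-1/4674) = -1277406440/754877 - 2849/4674 = -5972748345133/3528295098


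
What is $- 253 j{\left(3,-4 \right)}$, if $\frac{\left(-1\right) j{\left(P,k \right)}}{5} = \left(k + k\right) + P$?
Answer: $-6325$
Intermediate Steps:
$j{\left(P,k \right)} = - 10 k - 5 P$ ($j{\left(P,k \right)} = - 5 \left(\left(k + k\right) + P\right) = - 5 \left(2 k + P\right) = - 5 \left(P + 2 k\right) = - 10 k - 5 P$)
$- 253 j{\left(3,-4 \right)} = - 253 \left(\left(-10\right) \left(-4\right) - 15\right) = - 253 \left(40 - 15\right) = \left(-253\right) 25 = -6325$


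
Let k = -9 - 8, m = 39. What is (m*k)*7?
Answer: -4641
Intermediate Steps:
k = -17
(m*k)*7 = (39*(-17))*7 = -663*7 = -4641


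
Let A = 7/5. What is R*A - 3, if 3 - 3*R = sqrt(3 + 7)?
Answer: -8/5 - 7*sqrt(10)/15 ≈ -3.0757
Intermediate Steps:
A = 7/5 (A = 7*(1/5) = 7/5 ≈ 1.4000)
R = 1 - sqrt(10)/3 (R = 1 - sqrt(3 + 7)/3 = 1 - sqrt(10)/3 ≈ -0.054093)
R*A - 3 = (1 - sqrt(10)/3)*(7/5) - 3 = (7/5 - 7*sqrt(10)/15) - 3 = -8/5 - 7*sqrt(10)/15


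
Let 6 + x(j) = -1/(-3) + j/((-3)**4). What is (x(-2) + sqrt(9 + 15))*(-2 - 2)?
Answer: 1844/81 - 8*sqrt(6) ≈ 3.1695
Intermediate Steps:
x(j) = -17/3 + j/81 (x(j) = -6 + (-1/(-3) + j/((-3)**4)) = -6 + (-1*(-1/3) + j/81) = -6 + (1/3 + j*(1/81)) = -6 + (1/3 + j/81) = -17/3 + j/81)
(x(-2) + sqrt(9 + 15))*(-2 - 2) = ((-17/3 + (1/81)*(-2)) + sqrt(9 + 15))*(-2 - 2) = ((-17/3 - 2/81) + sqrt(24))*(-4) = (-461/81 + 2*sqrt(6))*(-4) = 1844/81 - 8*sqrt(6)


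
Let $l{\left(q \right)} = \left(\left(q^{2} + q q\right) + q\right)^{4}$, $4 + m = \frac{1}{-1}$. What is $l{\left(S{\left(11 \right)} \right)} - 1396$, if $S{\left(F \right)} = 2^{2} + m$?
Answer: $-1395$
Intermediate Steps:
$m = -5$ ($m = -4 + \frac{1}{-1} = -4 - 1 = -5$)
$S{\left(F \right)} = -1$ ($S{\left(F \right)} = 2^{2} - 5 = 4 - 5 = -1$)
$l{\left(q \right)} = \left(q + 2 q^{2}\right)^{4}$ ($l{\left(q \right)} = \left(\left(q^{2} + q^{2}\right) + q\right)^{4} = \left(2 q^{2} + q\right)^{4} = \left(q + 2 q^{2}\right)^{4}$)
$l{\left(S{\left(11 \right)} \right)} - 1396 = \left(-1\right)^{4} \left(1 + 2 \left(-1\right)\right)^{4} - 1396 = 1 \left(1 - 2\right)^{4} - 1396 = 1 \left(-1\right)^{4} - 1396 = 1 \cdot 1 - 1396 = 1 - 1396 = -1395$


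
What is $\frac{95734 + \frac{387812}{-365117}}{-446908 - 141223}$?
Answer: $- \frac{34953723066}{214736626327} \approx -0.16277$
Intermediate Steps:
$\frac{95734 + \frac{387812}{-365117}}{-446908 - 141223} = \frac{95734 + 387812 \left(- \frac{1}{365117}\right)}{-588131} = \left(95734 - \frac{387812}{365117}\right) \left(- \frac{1}{588131}\right) = \frac{34953723066}{365117} \left(- \frac{1}{588131}\right) = - \frac{34953723066}{214736626327}$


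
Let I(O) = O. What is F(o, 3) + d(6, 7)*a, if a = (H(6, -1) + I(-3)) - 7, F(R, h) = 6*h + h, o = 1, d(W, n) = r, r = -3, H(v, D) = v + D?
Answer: 36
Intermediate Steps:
H(v, D) = D + v
d(W, n) = -3
F(R, h) = 7*h
a = -5 (a = ((-1 + 6) - 3) - 7 = (5 - 3) - 7 = 2 - 7 = -5)
F(o, 3) + d(6, 7)*a = 7*3 - 3*(-5) = 21 + 15 = 36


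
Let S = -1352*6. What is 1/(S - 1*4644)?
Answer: -1/12756 ≈ -7.8394e-5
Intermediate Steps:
S = -8112
1/(S - 1*4644) = 1/(-8112 - 1*4644) = 1/(-8112 - 4644) = 1/(-12756) = -1/12756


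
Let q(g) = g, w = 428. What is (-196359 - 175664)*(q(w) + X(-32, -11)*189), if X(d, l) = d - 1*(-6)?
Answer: 1668895178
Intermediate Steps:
X(d, l) = 6 + d (X(d, l) = d + 6 = 6 + d)
(-196359 - 175664)*(q(w) + X(-32, -11)*189) = (-196359 - 175664)*(428 + (6 - 32)*189) = -372023*(428 - 26*189) = -372023*(428 - 4914) = -372023*(-4486) = 1668895178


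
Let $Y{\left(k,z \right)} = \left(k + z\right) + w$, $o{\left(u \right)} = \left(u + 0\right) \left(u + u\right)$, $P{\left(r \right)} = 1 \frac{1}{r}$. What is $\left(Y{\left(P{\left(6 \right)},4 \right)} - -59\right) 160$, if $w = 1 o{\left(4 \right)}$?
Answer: $\frac{45680}{3} \approx 15227.0$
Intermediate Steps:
$P{\left(r \right)} = \frac{1}{r}$
$o{\left(u \right)} = 2 u^{2}$ ($o{\left(u \right)} = u 2 u = 2 u^{2}$)
$w = 32$ ($w = 1 \cdot 2 \cdot 4^{2} = 1 \cdot 2 \cdot 16 = 1 \cdot 32 = 32$)
$Y{\left(k,z \right)} = 32 + k + z$ ($Y{\left(k,z \right)} = \left(k + z\right) + 32 = 32 + k + z$)
$\left(Y{\left(P{\left(6 \right)},4 \right)} - -59\right) 160 = \left(\left(32 + \frac{1}{6} + 4\right) - -59\right) 160 = \left(\left(32 + \frac{1}{6} + 4\right) + 59\right) 160 = \left(\frac{217}{6} + 59\right) 160 = \frac{571}{6} \cdot 160 = \frac{45680}{3}$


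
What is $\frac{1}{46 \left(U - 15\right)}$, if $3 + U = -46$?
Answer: $- \frac{1}{2944} \approx -0.00033967$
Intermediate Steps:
$U = -49$ ($U = -3 - 46 = -49$)
$\frac{1}{46 \left(U - 15\right)} = \frac{1}{46 \left(-49 - 15\right)} = \frac{1}{46 \left(-64\right)} = \frac{1}{-2944} = - \frac{1}{2944}$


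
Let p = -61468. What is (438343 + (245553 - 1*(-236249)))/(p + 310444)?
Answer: 306715/82992 ≈ 3.6957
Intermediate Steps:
(438343 + (245553 - 1*(-236249)))/(p + 310444) = (438343 + (245553 - 1*(-236249)))/(-61468 + 310444) = (438343 + (245553 + 236249))/248976 = (438343 + 481802)*(1/248976) = 920145*(1/248976) = 306715/82992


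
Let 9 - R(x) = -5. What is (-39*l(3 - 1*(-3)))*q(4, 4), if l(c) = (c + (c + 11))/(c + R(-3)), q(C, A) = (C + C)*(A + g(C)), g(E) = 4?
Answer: -14352/5 ≈ -2870.4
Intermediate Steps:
R(x) = 14 (R(x) = 9 - 1*(-5) = 9 + 5 = 14)
q(C, A) = 2*C*(4 + A) (q(C, A) = (C + C)*(A + 4) = (2*C)*(4 + A) = 2*C*(4 + A))
l(c) = (11 + 2*c)/(14 + c) (l(c) = (c + (c + 11))/(c + 14) = (c + (11 + c))/(14 + c) = (11 + 2*c)/(14 + c))
(-39*l(3 - 1*(-3)))*q(4, 4) = (-39*(11 + 2*(3 - 1*(-3)))/(14 + (3 - 1*(-3))))*(2*4*(4 + 4)) = (-39*(11 + 2*(3 + 3))/(14 + (3 + 3)))*(2*4*8) = -39*(11 + 2*6)/(14 + 6)*64 = -39*(11 + 12)/20*64 = -39*23/20*64 = -897/20*64 = -14352/5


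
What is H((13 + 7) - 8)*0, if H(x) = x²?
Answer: 0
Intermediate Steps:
H((13 + 7) - 8)*0 = ((13 + 7) - 8)²*0 = (20 - 8)²*0 = 12²*0 = 144*0 = 0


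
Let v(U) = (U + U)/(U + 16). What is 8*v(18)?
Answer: 144/17 ≈ 8.4706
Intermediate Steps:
v(U) = 2*U/(16 + U) (v(U) = (2*U)/(16 + U) = 2*U/(16 + U))
8*v(18) = 8*(2*18/(16 + 18)) = 8*(2*18/34) = 8*(2*18*(1/34)) = 8*(18/17) = 144/17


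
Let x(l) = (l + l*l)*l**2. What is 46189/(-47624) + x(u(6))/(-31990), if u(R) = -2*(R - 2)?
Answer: -117733609/108820840 ≈ -1.0819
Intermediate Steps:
u(R) = 4 - 2*R (u(R) = -2*(-2 + R) = 4 - 2*R)
x(l) = l**2*(l + l**2) (x(l) = (l + l**2)*l**2 = l**2*(l + l**2))
46189/(-47624) + x(u(6))/(-31990) = 46189/(-47624) + ((4 - 2*6)**3*(1 + (4 - 2*6)))/(-31990) = 46189*(-1/47624) + ((4 - 12)**3*(1 + (4 - 12)))*(-1/31990) = -46189/47624 + ((-8)**3*(1 - 8))*(-1/31990) = -46189/47624 - 512*(-7)*(-1/31990) = -46189/47624 + 3584*(-1/31990) = -46189/47624 - 256/2285 = -117733609/108820840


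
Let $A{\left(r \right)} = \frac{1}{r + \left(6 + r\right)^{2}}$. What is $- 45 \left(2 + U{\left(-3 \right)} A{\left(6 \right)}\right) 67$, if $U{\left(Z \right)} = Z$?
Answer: $- \frac{59697}{10} \approx -5969.7$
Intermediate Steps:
$- 45 \left(2 + U{\left(-3 \right)} A{\left(6 \right)}\right) 67 = - 45 \left(2 - \frac{3}{6 + \left(6 + 6\right)^{2}}\right) 67 = - 45 \left(2 - \frac{3}{6 + 12^{2}}\right) 67 = - 45 \left(2 - \frac{3}{6 + 144}\right) 67 = - 45 \left(2 - \frac{3}{150}\right) 67 = - 45 \left(2 - \frac{1}{50}\right) 67 = \left(-45\right) \frac{99}{50} \cdot 67 = \left(- \frac{891}{10}\right) 67 = - \frac{59697}{10}$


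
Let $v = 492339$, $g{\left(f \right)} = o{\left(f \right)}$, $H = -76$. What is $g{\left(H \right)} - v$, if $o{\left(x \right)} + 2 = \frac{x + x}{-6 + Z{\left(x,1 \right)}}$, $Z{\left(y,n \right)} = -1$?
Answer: $- \frac{3446235}{7} \approx -4.9232 \cdot 10^{5}$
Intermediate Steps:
$o{\left(x \right)} = -2 - \frac{2 x}{7}$ ($o{\left(x \right)} = -2 + \frac{x + x}{-6 - 1} = -2 + \frac{2 x}{-7} = -2 + 2 x \left(- \frac{1}{7}\right) = -2 - \frac{2 x}{7}$)
$g{\left(f \right)} = -2 - \frac{2 f}{7}$
$g{\left(H \right)} - v = \left(-2 - - \frac{152}{7}\right) - 492339 = \left(-2 + \frac{152}{7}\right) - 492339 = \frac{138}{7} - 492339 = - \frac{3446235}{7}$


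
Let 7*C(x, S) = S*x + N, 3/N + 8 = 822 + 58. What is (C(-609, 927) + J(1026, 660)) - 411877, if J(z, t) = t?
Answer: -3002350061/6104 ≈ -4.9187e+5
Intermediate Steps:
N = 3/872 (N = 3/(-8 + (822 + 58)) = 3/(-8 + 880) = 3/872 ≈ 0.0034404)
C(x, S) = 3/6104 + S*x/7 (C(x, S) = (S*x + 3/872)/7 = (3/872 + S*x)/7 = 3/6104 + S*x/7)
(C(-609, 927) + J(1026, 660)) - 411877 = ((3/6104 + (⅐)*927*(-609)) + 660) - 411877 = ((3/6104 - 80649) + 660) - 411877 = (-492281493/6104 + 660) - 411877 = -488252853/6104 - 411877 = -3002350061/6104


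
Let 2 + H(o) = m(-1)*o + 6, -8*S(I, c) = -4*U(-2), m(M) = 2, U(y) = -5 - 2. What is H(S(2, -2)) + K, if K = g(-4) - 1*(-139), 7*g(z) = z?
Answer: 948/7 ≈ 135.43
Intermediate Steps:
g(z) = z/7
U(y) = -7
K = 969/7 (K = (1/7)*(-4) - 1*(-139) = -4/7 + 139 = 969/7 ≈ 138.43)
S(I, c) = -7/2 (S(I, c) = -(-1)*(-7)/2 = -1/8*28 = -7/2)
H(o) = 4 + 2*o (H(o) = -2 + (2*o + 6) = -2 + (6 + 2*o) = 4 + 2*o)
H(S(2, -2)) + K = (4 + 2*(-7/2)) + 969/7 = (4 - 7) + 969/7 = -3 + 969/7 = 948/7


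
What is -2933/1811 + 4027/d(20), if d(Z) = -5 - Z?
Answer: -7366222/45275 ≈ -162.70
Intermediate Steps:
-2933/1811 + 4027/d(20) = -2933/1811 + 4027/(-5 - 1*20) = -2933*1/1811 + 4027/(-5 - 20) = -2933/1811 + 4027/(-25) = -2933/1811 + 4027*(-1/25) = -2933/1811 - 4027/25 = -7366222/45275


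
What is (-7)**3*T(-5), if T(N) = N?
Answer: 1715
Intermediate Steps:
(-7)**3*T(-5) = (-7)**3*(-5) = -343*(-5) = 1715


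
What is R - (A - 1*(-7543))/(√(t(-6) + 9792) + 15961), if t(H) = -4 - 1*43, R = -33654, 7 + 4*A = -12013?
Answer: -4286609734261/127371888 + 2269*√9745/127371888 ≈ -33654.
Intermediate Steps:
A = -3005 (A = -7/4 + (¼)*(-12013) = -7/4 - 12013/4 = -3005)
t(H) = -47 (t(H) = -4 - 43 = -47)
R - (A - 1*(-7543))/(√(t(-6) + 9792) + 15961) = -33654 - (-3005 - 1*(-7543))/(√(-47 + 9792) + 15961) = -33654 - (-3005 + 7543)/(√9745 + 15961) = -33654 - 4538/(15961 + √9745)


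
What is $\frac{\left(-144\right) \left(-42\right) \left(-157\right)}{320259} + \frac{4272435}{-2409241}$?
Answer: $- \frac{1218648940947}{257193704473} \approx -4.7383$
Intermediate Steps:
$\frac{\left(-144\right) \left(-42\right) \left(-157\right)}{320259} + \frac{4272435}{-2409241} = 6048 \left(-157\right) \frac{1}{320259} + 4272435 \left(- \frac{1}{2409241}\right) = \left(-949536\right) \frac{1}{320259} - \frac{4272435}{2409241} = - \frac{316512}{106753} - \frac{4272435}{2409241} = - \frac{1218648940947}{257193704473}$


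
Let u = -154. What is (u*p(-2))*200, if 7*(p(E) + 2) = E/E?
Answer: 57200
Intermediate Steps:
p(E) = -13/7 (p(E) = -2 + (E/E)/7 = -2 + (1/7)*1 = -2 + 1/7 = -13/7)
(u*p(-2))*200 = -154*(-13/7)*200 = 286*200 = 57200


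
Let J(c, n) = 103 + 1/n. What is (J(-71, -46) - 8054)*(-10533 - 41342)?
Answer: 18973125625/46 ≈ 4.1246e+8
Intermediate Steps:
(J(-71, -46) - 8054)*(-10533 - 41342) = ((103 + 1/(-46)) - 8054)*(-10533 - 41342) = ((103 - 1/46) - 8054)*(-51875) = (4737/46 - 8054)*(-51875) = -365747/46*(-51875) = 18973125625/46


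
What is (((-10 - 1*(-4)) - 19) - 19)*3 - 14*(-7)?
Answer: -34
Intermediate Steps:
(((-10 - 1*(-4)) - 19) - 19)*3 - 14*(-7) = (((-10 + 4) - 19) - 19)*3 + 98 = ((-6 - 19) - 19)*3 + 98 = (-25 - 19)*3 + 98 = -44*3 + 98 = -132 + 98 = -34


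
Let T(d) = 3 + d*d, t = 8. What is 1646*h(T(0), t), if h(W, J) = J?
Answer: 13168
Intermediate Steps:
T(d) = 3 + d²
1646*h(T(0), t) = 1646*8 = 13168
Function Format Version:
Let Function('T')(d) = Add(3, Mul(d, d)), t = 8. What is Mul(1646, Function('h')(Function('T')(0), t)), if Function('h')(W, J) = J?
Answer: 13168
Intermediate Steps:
Function('T')(d) = Add(3, Pow(d, 2))
Mul(1646, Function('h')(Function('T')(0), t)) = Mul(1646, 8) = 13168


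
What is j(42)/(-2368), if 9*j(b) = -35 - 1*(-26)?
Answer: 1/2368 ≈ 0.00042230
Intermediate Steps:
j(b) = -1 (j(b) = (-35 - 1*(-26))/9 = (-35 + 26)/9 = (1/9)*(-9) = -1)
j(42)/(-2368) = -1/(-2368) = -1*(-1/2368) = 1/2368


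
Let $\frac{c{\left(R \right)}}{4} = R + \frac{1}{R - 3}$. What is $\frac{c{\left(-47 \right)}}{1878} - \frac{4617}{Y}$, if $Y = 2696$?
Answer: $- \frac{114722371}{63288600} \approx -1.8127$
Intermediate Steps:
$c{\left(R \right)} = 4 R + \frac{4}{-3 + R}$ ($c{\left(R \right)} = 4 \left(R + \frac{1}{R - 3}\right) = 4 \left(R + \frac{1}{-3 + R}\right) = 4 R + \frac{4}{-3 + R}$)
$\frac{c{\left(-47 \right)}}{1878} - \frac{4617}{Y} = \frac{4 \frac{1}{-3 - 47} \left(1 + \left(-47\right)^{2} - -141\right)}{1878} - \frac{4617}{2696} = \frac{4 \left(1 + 2209 + 141\right)}{-50} \cdot \frac{1}{1878} - \frac{4617}{2696} = 4 \left(- \frac{1}{50}\right) 2351 \cdot \frac{1}{1878} - \frac{4617}{2696} = \left(- \frac{4702}{25}\right) \frac{1}{1878} - \frac{4617}{2696} = - \frac{2351}{23475} - \frac{4617}{2696} = - \frac{114722371}{63288600}$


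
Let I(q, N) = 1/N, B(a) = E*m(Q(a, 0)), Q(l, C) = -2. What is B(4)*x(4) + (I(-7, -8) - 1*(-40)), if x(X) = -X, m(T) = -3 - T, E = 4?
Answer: 447/8 ≈ 55.875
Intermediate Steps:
B(a) = -4 (B(a) = 4*(-3 - 1*(-2)) = 4*(-3 + 2) = 4*(-1) = -4)
B(4)*x(4) + (I(-7, -8) - 1*(-40)) = -(-4)*4 + (1/(-8) - 1*(-40)) = -4*(-4) + (-1/8 + 40) = 16 + 319/8 = 447/8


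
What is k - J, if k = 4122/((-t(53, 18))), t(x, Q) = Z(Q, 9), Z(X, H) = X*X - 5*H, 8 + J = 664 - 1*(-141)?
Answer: -25165/31 ≈ -811.77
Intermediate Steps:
J = 797 (J = -8 + (664 - 1*(-141)) = -8 + (664 + 141) = -8 + 805 = 797)
Z(X, H) = X² - 5*H
t(x, Q) = -45 + Q² (t(x, Q) = Q² - 5*9 = Q² - 45 = -45 + Q²)
k = -458/31 (k = 4122/((-(-45 + 18²))) = 4122/((-(-45 + 324))) = 4122/((-1*279)) = 4122/(-279) = 4122*(-1/279) = -458/31 ≈ -14.774)
k - J = -458/31 - 1*797 = -458/31 - 797 = -25165/31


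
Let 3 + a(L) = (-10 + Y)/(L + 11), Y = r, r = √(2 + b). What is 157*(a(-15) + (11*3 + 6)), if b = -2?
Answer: 12089/2 ≈ 6044.5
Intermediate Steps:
r = 0 (r = √(2 - 2) = √0 = 0)
Y = 0
a(L) = -3 - 10/(11 + L) (a(L) = -3 + (-10 + 0)/(L + 11) = -3 - 10/(11 + L))
157*(a(-15) + (11*3 + 6)) = 157*((-43 - 3*(-15))/(11 - 15) + (11*3 + 6)) = 157*((-43 + 45)/(-4) + (33 + 6)) = 157*(-¼*2 + 39) = 157*(-½ + 39) = 157*(77/2) = 12089/2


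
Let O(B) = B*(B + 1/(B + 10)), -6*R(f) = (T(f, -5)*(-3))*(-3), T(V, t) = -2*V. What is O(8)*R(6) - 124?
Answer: 1036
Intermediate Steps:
R(f) = 3*f (R(f) = --2*f*(-3)*(-3)/6 = -6*f*(-3)/6 = -(-3)*f = 3*f)
O(B) = B*(B + 1/(10 + B))
O(8)*R(6) - 124 = (8*(1 + 8² + 10*8)/(10 + 8))*(3*6) - 124 = (8*(1 + 64 + 80)/18)*18 - 124 = (8*(1/18)*145)*18 - 124 = (580/9)*18 - 124 = 1160 - 124 = 1036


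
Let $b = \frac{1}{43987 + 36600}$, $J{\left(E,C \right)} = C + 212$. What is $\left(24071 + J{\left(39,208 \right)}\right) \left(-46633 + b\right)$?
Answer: $- \frac{92037510342870}{80587} \approx -1.1421 \cdot 10^{9}$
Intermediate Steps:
$J{\left(E,C \right)} = 212 + C$
$b = \frac{1}{80587} \approx 1.2409 \cdot 10^{-5}$
$\left(24071 + J{\left(39,208 \right)}\right) \left(-46633 + b\right) = \left(24071 + \left(212 + 208\right)\right) \left(-46633 + \frac{1}{80587}\right) = \left(24071 + 420\right) \left(- \frac{3758013570}{80587}\right) = 24491 \left(- \frac{3758013570}{80587}\right) = - \frac{92037510342870}{80587}$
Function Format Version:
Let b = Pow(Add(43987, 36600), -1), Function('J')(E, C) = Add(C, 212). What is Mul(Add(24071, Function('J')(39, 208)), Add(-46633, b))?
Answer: Rational(-92037510342870, 80587) ≈ -1.1421e+9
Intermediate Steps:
Function('J')(E, C) = Add(212, C)
b = Rational(1, 80587) (b = Pow(80587, -1) = Rational(1, 80587) ≈ 1.2409e-5)
Mul(Add(24071, Function('J')(39, 208)), Add(-46633, b)) = Mul(Add(24071, Add(212, 208)), Add(-46633, Rational(1, 80587))) = Mul(Add(24071, 420), Rational(-3758013570, 80587)) = Mul(24491, Rational(-3758013570, 80587)) = Rational(-92037510342870, 80587)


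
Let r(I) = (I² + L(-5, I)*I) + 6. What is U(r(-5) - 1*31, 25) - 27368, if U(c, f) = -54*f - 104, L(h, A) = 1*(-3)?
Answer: -28822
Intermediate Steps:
L(h, A) = -3
r(I) = 6 + I² - 3*I (r(I) = (I² - 3*I) + 6 = 6 + I² - 3*I)
U(c, f) = -104 - 54*f
U(r(-5) - 1*31, 25) - 27368 = (-104 - 54*25) - 27368 = (-104 - 1350) - 27368 = -1454 - 27368 = -28822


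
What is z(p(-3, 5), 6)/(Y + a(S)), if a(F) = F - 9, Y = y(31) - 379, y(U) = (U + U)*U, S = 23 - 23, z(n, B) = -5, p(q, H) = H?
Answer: -5/1534 ≈ -0.0032595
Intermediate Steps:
S = 0
y(U) = 2*U² (y(U) = (2*U)*U = 2*U²)
Y = 1543 (Y = 2*31² - 379 = 2*961 - 379 = 1922 - 379 = 1543)
a(F) = -9 + F
z(p(-3, 5), 6)/(Y + a(S)) = -5/(1543 + (-9 + 0)) = -5/(1543 - 9) = -5/1534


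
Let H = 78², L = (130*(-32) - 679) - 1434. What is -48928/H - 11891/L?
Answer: -6516125/1060137 ≈ -6.1465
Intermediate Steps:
L = -6273 (L = (-4160 - 679) - 1434 = -4839 - 1434 = -6273)
H = 6084
-48928/H - 11891/L = -48928/6084 - 11891/(-6273) = -48928*1/6084 - 11891*(-1/6273) = -12232/1521 + 11891/6273 = -6516125/1060137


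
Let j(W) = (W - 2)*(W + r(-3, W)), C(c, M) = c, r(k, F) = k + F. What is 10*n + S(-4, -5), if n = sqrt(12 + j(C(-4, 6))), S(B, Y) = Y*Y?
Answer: 25 + 10*sqrt(78) ≈ 113.32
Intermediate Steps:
r(k, F) = F + k
S(B, Y) = Y**2
j(W) = (-3 + 2*W)*(-2 + W) (j(W) = (W - 2)*(W + (W - 3)) = (-2 + W)*(W + (-3 + W)) = (-2 + W)*(-3 + 2*W) = (-3 + 2*W)*(-2 + W))
n = sqrt(78) (n = sqrt(12 + (6 - 7*(-4) + 2*(-4)**2)) = sqrt(12 + (6 + 28 + 2*16)) = sqrt(12 + (6 + 28 + 32)) = sqrt(12 + 66) = sqrt(78) ≈ 8.8318)
10*n + S(-4, -5) = 10*sqrt(78) + (-5)**2 = 10*sqrt(78) + 25 = 25 + 10*sqrt(78)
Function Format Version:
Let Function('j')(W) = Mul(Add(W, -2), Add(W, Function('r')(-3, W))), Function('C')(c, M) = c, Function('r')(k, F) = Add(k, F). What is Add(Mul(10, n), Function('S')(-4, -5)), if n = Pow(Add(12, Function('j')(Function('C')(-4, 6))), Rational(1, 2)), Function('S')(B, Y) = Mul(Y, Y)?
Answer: Add(25, Mul(10, Pow(78, Rational(1, 2)))) ≈ 113.32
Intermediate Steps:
Function('r')(k, F) = Add(F, k)
Function('S')(B, Y) = Pow(Y, 2)
Function('j')(W) = Mul(Add(-3, Mul(2, W)), Add(-2, W)) (Function('j')(W) = Mul(Add(W, -2), Add(W, Add(W, -3))) = Mul(Add(-2, W), Add(W, Add(-3, W))) = Mul(Add(-2, W), Add(-3, Mul(2, W))) = Mul(Add(-3, Mul(2, W)), Add(-2, W)))
n = Pow(78, Rational(1, 2)) (n = Pow(Add(12, Add(6, Mul(-7, -4), Mul(2, Pow(-4, 2)))), Rational(1, 2)) = Pow(Add(12, Add(6, 28, Mul(2, 16))), Rational(1, 2)) = Pow(Add(12, Add(6, 28, 32)), Rational(1, 2)) = Pow(Add(12, 66), Rational(1, 2)) = Pow(78, Rational(1, 2)) ≈ 8.8318)
Add(Mul(10, n), Function('S')(-4, -5)) = Add(Mul(10, Pow(78, Rational(1, 2))), Pow(-5, 2)) = Add(Mul(10, Pow(78, Rational(1, 2))), 25) = Add(25, Mul(10, Pow(78, Rational(1, 2))))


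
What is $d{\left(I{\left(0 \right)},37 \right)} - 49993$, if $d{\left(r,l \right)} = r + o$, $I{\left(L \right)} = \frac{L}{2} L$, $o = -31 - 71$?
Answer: $-50095$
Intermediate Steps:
$o = -102$
$I{\left(L \right)} = \frac{L^{2}}{2}$ ($I{\left(L \right)} = L \frac{1}{2} L = \frac{L}{2} L = \frac{L^{2}}{2}$)
$d{\left(r,l \right)} = -102 + r$ ($d{\left(r,l \right)} = r - 102 = -102 + r$)
$d{\left(I{\left(0 \right)},37 \right)} - 49993 = \left(-102 + \frac{0^{2}}{2}\right) - 49993 = \left(-102 + \frac{1}{2} \cdot 0\right) - 49993 = \left(-102 + 0\right) - 49993 = -102 - 49993 = -50095$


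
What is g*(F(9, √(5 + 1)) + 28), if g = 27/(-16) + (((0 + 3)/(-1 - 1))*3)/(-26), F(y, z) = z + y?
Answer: -11655/208 - 315*√6/208 ≈ -59.743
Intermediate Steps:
F(y, z) = y + z
g = -315/208 (g = 27*(-1/16) + ((3/(-2))*3)*(-1/26) = -27/16 + ((3*(-½))*3)*(-1/26) = -27/16 - 3/2*3*(-1/26) = -27/16 - 9/2*(-1/26) = -27/16 + 9/52 = -315/208 ≈ -1.5144)
g*(F(9, √(5 + 1)) + 28) = -315*((9 + √(5 + 1)) + 28)/208 = -315*((9 + √6) + 28)/208 = -315*(37 + √6)/208 = -11655/208 - 315*√6/208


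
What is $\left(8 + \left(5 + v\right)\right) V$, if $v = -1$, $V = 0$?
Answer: $0$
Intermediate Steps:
$\left(8 + \left(5 + v\right)\right) V = \left(8 + \left(5 - 1\right)\right) 0 = \left(8 + 4\right) 0 = 12 \cdot 0 = 0$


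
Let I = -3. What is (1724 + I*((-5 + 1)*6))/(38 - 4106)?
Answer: -449/1017 ≈ -0.44149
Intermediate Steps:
(1724 + I*((-5 + 1)*6))/(38 - 4106) = (1724 - 3*(-5 + 1)*6)/(38 - 4106) = (1724 - (-12)*6)/(-4068) = (1724 - 3*(-24))*(-1/4068) = (1724 + 72)*(-1/4068) = 1796*(-1/4068) = -449/1017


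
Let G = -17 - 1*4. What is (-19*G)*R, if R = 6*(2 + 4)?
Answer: 14364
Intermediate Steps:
G = -21 (G = -17 - 4 = -21)
R = 36 (R = 6*6 = 36)
(-19*G)*R = -19*(-21)*36 = 399*36 = 14364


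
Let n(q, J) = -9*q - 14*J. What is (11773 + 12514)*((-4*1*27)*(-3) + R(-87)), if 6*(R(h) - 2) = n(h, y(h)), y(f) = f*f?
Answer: -835691383/2 ≈ -4.1785e+8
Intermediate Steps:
y(f) = f**2
n(q, J) = -14*J - 9*q
R(h) = 2 - 7*h**2/3 - 3*h/2 (R(h) = 2 + (-14*h**2 - 9*h)/6 = 2 + (-7*h**2/3 - 3*h/2) = 2 - 7*h**2/3 - 3*h/2)
(11773 + 12514)*((-4*1*27)*(-3) + R(-87)) = (11773 + 12514)*((-4*1*27)*(-3) + (2 - 7/3*(-87)**2 - 3/2*(-87))) = 24287*(-4*27*(-3) + (2 - 7/3*7569 + 261/2)) = 24287*(-108*(-3) + (2 - 17661 + 261/2)) = 24287*(324 - 35057/2) = 24287*(-34409/2) = -835691383/2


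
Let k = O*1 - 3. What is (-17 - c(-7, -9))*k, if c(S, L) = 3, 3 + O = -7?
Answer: 260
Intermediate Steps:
O = -10 (O = -3 - 7 = -10)
k = -13 (k = -10*1 - 3 = -10 - 3 = -13)
(-17 - c(-7, -9))*k = (-17 - 1*3)*(-13) = (-17 - 3)*(-13) = -20*(-13) = 260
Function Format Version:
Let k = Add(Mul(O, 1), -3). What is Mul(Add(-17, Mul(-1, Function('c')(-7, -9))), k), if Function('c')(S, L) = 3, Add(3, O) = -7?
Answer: 260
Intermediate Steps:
O = -10 (O = Add(-3, -7) = -10)
k = -13 (k = Add(Mul(-10, 1), -3) = Add(-10, -3) = -13)
Mul(Add(-17, Mul(-1, Function('c')(-7, -9))), k) = Mul(Add(-17, Mul(-1, 3)), -13) = Mul(Add(-17, -3), -13) = Mul(-20, -13) = 260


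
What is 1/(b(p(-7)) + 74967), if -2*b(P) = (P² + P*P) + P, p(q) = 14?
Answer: 1/74764 ≈ 1.3375e-5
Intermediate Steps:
b(P) = -P² - P/2 (b(P) = -((P² + P*P) + P)/2 = -((P² + P²) + P)/2 = -(2*P² + P)/2 = -(P + 2*P²)/2 = -P² - P/2)
1/(b(p(-7)) + 74967) = 1/(-1*14*(½ + 14) + 74967) = 1/(-1*14*29/2 + 74967) = 1/(-203 + 74967) = 1/74764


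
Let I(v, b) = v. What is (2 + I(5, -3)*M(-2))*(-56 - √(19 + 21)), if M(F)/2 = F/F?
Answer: -672 - 24*√10 ≈ -747.89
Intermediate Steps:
M(F) = 2 (M(F) = 2*(F/F) = 2*1 = 2)
(2 + I(5, -3)*M(-2))*(-56 - √(19 + 21)) = (2 + 5*2)*(-56 - √(19 + 21)) = (2 + 10)*(-56 - √40) = 12*(-56 - 2*√10) = -672 - 24*√10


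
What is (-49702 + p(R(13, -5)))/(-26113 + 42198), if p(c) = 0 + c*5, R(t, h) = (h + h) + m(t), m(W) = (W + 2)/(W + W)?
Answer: -1293477/418210 ≈ -3.0929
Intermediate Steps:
m(W) = (2 + W)/(2*W) (m(W) = (2 + W)/((2*W)) = (2 + W)*(1/(2*W)) = (2 + W)/(2*W))
R(t, h) = 2*h + (2 + t)/(2*t) (R(t, h) = (h + h) + (2 + t)/(2*t) = 2*h + (2 + t)/(2*t))
p(c) = 5*c (p(c) = 0 + 5*c = 5*c)
(-49702 + p(R(13, -5)))/(-26113 + 42198) = (-49702 + 5*(½ + 1/13 + 2*(-5)))/(-26113 + 42198) = (-49702 + 5*(½ + 1/13 - 10))/16085 = (-49702 + 5*(-245/26))*(1/16085) = (-49702 - 1225/26)*(1/16085) = -1293477/26*1/16085 = -1293477/418210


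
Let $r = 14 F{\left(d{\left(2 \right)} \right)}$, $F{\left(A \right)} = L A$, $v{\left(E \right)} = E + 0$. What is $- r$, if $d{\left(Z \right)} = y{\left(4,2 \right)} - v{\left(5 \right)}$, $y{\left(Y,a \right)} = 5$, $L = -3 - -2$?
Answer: $0$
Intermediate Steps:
$v{\left(E \right)} = E$
$L = -1$ ($L = -3 + 2 = -1$)
$d{\left(Z \right)} = 0$ ($d{\left(Z \right)} = 5 - 5 = 0$)
$F{\left(A \right)} = - A$
$r = 0$ ($r = 14 \left(\left(-1\right) 0\right) = 14 \cdot 0 = 0$)
$- r = \left(-1\right) 0 = 0$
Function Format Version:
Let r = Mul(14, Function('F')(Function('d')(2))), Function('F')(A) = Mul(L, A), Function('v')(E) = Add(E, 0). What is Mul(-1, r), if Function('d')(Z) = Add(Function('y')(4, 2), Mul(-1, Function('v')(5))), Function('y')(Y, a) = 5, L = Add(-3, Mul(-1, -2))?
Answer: 0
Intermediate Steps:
Function('v')(E) = E
L = -1 (L = Add(-3, 2) = -1)
Function('d')(Z) = 0 (Function('d')(Z) = Add(5, Mul(-1, 5)) = Add(5, -5) = 0)
Function('F')(A) = Mul(-1, A)
r = 0 (r = Mul(14, Mul(-1, 0)) = Mul(14, 0) = 0)
Mul(-1, r) = Mul(-1, 0) = 0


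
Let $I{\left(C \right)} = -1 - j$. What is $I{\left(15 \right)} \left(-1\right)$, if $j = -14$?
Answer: $-13$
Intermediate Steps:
$I{\left(C \right)} = 13$ ($I{\left(C \right)} = -1 - -14 = -1 + 14 = 13$)
$I{\left(15 \right)} \left(-1\right) = 13 \left(-1\right) = -13$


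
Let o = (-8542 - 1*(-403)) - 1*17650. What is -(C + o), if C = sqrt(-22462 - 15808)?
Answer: 25789 - I*sqrt(38270) ≈ 25789.0 - 195.63*I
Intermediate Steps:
o = -25789 (o = (-8542 + 403) - 17650 = -8139 - 17650 = -25789)
C = I*sqrt(38270) (C = sqrt(-38270) = I*sqrt(38270) ≈ 195.63*I)
-(C + o) = -(I*sqrt(38270) - 25789) = -(-25789 + I*sqrt(38270)) = 25789 - I*sqrt(38270)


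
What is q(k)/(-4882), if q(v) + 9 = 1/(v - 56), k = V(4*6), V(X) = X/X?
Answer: 248/134255 ≈ 0.0018472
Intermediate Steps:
V(X) = 1
k = 1
q(v) = -9 + 1/(-56 + v) (q(v) = -9 + 1/(v - 56) = -9 + 1/(-56 + v))
q(k)/(-4882) = ((505 - 9*1)/(-56 + 1))/(-4882) = ((505 - 9)/(-55))*(-1/4882) = -1/55*496*(-1/4882) = -496/55*(-1/4882) = 248/134255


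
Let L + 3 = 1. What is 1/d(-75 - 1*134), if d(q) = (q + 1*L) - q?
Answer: -½ ≈ -0.50000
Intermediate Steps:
L = -2 (L = -3 + 1 = -2)
d(q) = -2 (d(q) = (q + 1*(-2)) - q = (q - 2) - q = (-2 + q) - q = -2)
1/d(-75 - 1*134) = 1/(-2) = -½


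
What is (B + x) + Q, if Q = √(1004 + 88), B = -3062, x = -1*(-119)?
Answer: -2943 + 2*√273 ≈ -2910.0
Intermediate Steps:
x = 119
Q = 2*√273 (Q = √1092 = 2*√273 ≈ 33.045)
(B + x) + Q = (-3062 + 119) + 2*√273 = -2943 + 2*√273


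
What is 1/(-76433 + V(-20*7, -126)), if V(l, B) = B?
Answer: -1/76559 ≈ -1.3062e-5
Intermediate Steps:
1/(-76433 + V(-20*7, -126)) = 1/(-76433 - 126) = 1/(-76559) = -1/76559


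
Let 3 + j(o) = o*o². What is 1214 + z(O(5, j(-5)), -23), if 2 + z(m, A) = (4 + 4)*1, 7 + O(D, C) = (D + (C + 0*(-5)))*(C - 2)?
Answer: 1220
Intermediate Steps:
j(o) = -3 + o³ (j(o) = -3 + o*o² = -3 + o³)
O(D, C) = -7 + (-2 + C)*(C + D) (O(D, C) = -7 + (D + (C + 0*(-5)))*(C - 2) = -7 + (D + (C + 0))*(-2 + C) = -7 + (D + C)*(-2 + C) = -7 + (C + D)*(-2 + C) = -7 + (-2 + C)*(C + D))
z(m, A) = 6 (z(m, A) = -2 + (4 + 4)*1 = -2 + 8*1 = -2 + 8 = 6)
1214 + z(O(5, j(-5)), -23) = 1214 + 6 = 1220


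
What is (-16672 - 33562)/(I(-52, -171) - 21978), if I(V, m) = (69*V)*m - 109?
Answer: -50234/591461 ≈ -0.084932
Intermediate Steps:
I(V, m) = -109 + 69*V*m (I(V, m) = 69*V*m - 109 = -109 + 69*V*m)
(-16672 - 33562)/(I(-52, -171) - 21978) = (-16672 - 33562)/((-109 + 69*(-52)*(-171)) - 21978) = -50234/((-109 + 613548) - 21978) = -50234/(613439 - 21978) = -50234/591461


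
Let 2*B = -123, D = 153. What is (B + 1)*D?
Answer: -18513/2 ≈ -9256.5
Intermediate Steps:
B = -123/2 (B = (½)*(-123) = -123/2 ≈ -61.500)
(B + 1)*D = (-123/2 + 1)*153 = -121/2*153 = -18513/2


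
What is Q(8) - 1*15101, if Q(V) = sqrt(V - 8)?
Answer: -15101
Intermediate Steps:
Q(V) = sqrt(-8 + V)
Q(8) - 1*15101 = sqrt(-8 + 8) - 1*15101 = sqrt(0) - 15101 = 0 - 15101 = -15101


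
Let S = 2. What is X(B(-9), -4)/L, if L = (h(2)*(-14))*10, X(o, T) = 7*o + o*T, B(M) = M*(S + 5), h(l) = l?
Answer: 27/40 ≈ 0.67500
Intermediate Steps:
B(M) = 7*M (B(M) = M*(2 + 5) = M*7 = 7*M)
X(o, T) = 7*o + T*o
L = -280 (L = (2*(-14))*10 = -28*10 = -280)
X(B(-9), -4)/L = ((7*(-9))*(7 - 4))/(-280) = -63*3*(-1/280) = -189*(-1/280) = 27/40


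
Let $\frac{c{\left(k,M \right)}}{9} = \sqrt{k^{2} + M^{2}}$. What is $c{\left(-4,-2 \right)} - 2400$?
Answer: $-2400 + 18 \sqrt{5} \approx -2359.8$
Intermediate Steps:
$c{\left(k,M \right)} = 9 \sqrt{M^{2} + k^{2}}$ ($c{\left(k,M \right)} = 9 \sqrt{k^{2} + M^{2}} = 9 \sqrt{M^{2} + k^{2}}$)
$c{\left(-4,-2 \right)} - 2400 = 9 \sqrt{\left(-2\right)^{2} + \left(-4\right)^{2}} - 2400 = 9 \sqrt{4 + 16} - 2400 = 9 \sqrt{20} - 2400 = 9 \cdot 2 \sqrt{5} - 2400 = 18 \sqrt{5} - 2400 = -2400 + 18 \sqrt{5}$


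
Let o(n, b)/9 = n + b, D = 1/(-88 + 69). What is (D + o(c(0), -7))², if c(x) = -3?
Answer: 2927521/361 ≈ 8109.5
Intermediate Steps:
D = -1/19 (D = 1/(-19) = -1/19 ≈ -0.052632)
o(n, b) = 9*b + 9*n (o(n, b) = 9*(n + b) = 9*(b + n) = 9*b + 9*n)
(D + o(c(0), -7))² = (-1/19 + (9*(-7) + 9*(-3)))² = (-1/19 + (-63 - 27))² = (-1/19 - 90)² = (-1711/19)² = 2927521/361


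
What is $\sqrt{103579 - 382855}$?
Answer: $74 i \sqrt{51} \approx 528.47 i$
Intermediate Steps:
$\sqrt{103579 - 382855} = \sqrt{-279276} = 74 i \sqrt{51}$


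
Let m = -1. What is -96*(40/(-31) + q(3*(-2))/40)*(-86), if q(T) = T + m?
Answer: -1875144/155 ≈ -12098.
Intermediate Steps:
q(T) = -1 + T (q(T) = T - 1 = -1 + T)
-96*(40/(-31) + q(3*(-2))/40)*(-86) = -96*(40/(-31) + (-1 + 3*(-2))/40)*(-86) = -96*(40*(-1/31) + (-1 - 6)*(1/40))*(-86) = -96*(-40/31 - 7*1/40)*(-86) = -96*(-40/31 - 7/40)*(-86) = -96*(-1817/1240)*(-86) = (21804/155)*(-86) = -1875144/155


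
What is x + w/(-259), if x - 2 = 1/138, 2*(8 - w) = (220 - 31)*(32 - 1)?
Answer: 237455/17871 ≈ 13.287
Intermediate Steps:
w = -5843/2 (w = 8 - (220 - 31)*(32 - 1)/2 = 8 - 189*31/2 = 8 - ½*5859 = 8 - 5859/2 = -5843/2 ≈ -2921.5)
x = 277/138 (x = 2 + 1/138 = 277/138 ≈ 2.0072)
x + w/(-259) = 277/138 - 5843/2/(-259) = 277/138 - 5843/2*(-1/259) = 277/138 + 5843/518 = 237455/17871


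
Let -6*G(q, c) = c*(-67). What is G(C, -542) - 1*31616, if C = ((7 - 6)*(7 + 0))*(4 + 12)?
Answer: -113005/3 ≈ -37668.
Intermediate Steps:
C = 112 (C = (1*7)*16 = 7*16 = 112)
G(q, c) = 67*c/6 (G(q, c) = -c*(-67)/6 = -(-67)*c/6 = 67*c/6)
G(C, -542) - 1*31616 = (67/6)*(-542) - 1*31616 = -18157/3 - 31616 = -113005/3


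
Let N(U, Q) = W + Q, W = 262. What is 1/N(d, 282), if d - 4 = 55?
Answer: 1/544 ≈ 0.0018382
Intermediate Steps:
d = 59 (d = 4 + 55 = 59)
N(U, Q) = 262 + Q
1/N(d, 282) = 1/(262 + 282) = 1/544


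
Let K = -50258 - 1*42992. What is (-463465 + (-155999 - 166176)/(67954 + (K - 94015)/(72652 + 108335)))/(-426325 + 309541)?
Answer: 66279424455995/16700931298152 ≈ 3.9686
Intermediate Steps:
K = -93250 (K = -50258 - 42992 = -93250)
(-463465 + (-155999 - 166176)/(67954 + (K - 94015)/(72652 + 108335)))/(-426325 + 309541) = (-463465 + (-155999 - 166176)/(67954 + (-93250 - 94015)/(72652 + 108335)))/(-426325 + 309541) = (-463465 - 322175/(67954 - 187265/180987))/(-116784) = (-463465 - 322175/(67954 - 187265*1/180987))*(-1/116784) = (-463465 - 322175/(67954 - 4355/4209))*(-1/116784) = (-463465 - 322175/286014031/4209)*(-1/116784) = (-463465 - 322175*4209/286014031)*(-1/116784) = (-463465 - 1356034575/286014031)*(-1/116784) = -132558848911990/286014031*(-1/116784) = 66279424455995/16700931298152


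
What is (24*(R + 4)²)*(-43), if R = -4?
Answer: 0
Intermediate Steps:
(24*(R + 4)²)*(-43) = (24*(-4 + 4)²)*(-43) = (24*0²)*(-43) = (24*0)*(-43) = 0*(-43) = 0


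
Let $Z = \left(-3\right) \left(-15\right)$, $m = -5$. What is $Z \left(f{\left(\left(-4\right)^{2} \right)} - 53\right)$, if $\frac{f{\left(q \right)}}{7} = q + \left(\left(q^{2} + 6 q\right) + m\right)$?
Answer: $111960$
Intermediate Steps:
$Z = 45$
$f{\left(q \right)} = -35 + 7 q^{2} + 49 q$ ($f{\left(q \right)} = 7 \left(q - \left(5 - q^{2} - 6 q\right)\right) = 7 \left(q + \left(-5 + q^{2} + 6 q\right)\right) = 7 \left(-5 + q^{2} + 7 q\right) = -35 + 7 q^{2} + 49 q$)
$Z \left(f{\left(\left(-4\right)^{2} \right)} - 53\right) = 45 \left(\left(-35 + 7 \left(\left(-4\right)^{2}\right)^{2} + 49 \left(-4\right)^{2}\right) - 53\right) = 45 \left(\left(-35 + 7 \cdot 16^{2} + 49 \cdot 16\right) - 53\right) = 45 \left(\left(-35 + 7 \cdot 256 + 784\right) - 53\right) = 45 \left(\left(-35 + 1792 + 784\right) - 53\right) = 45 \left(2541 - 53\right) = 45 \cdot 2488 = 111960$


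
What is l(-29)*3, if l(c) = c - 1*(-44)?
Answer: 45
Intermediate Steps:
l(c) = 44 + c (l(c) = c + 44 = 44 + c)
l(-29)*3 = (44 - 29)*3 = 15*3 = 45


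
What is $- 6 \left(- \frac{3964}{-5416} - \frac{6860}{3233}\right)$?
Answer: $\frac{18253611}{2188741} \approx 8.3398$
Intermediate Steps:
$- 6 \left(- \frac{3964}{-5416} - \frac{6860}{3233}\right) = - 6 \left(\left(-3964\right) \left(- \frac{1}{5416}\right) - \frac{6860}{3233}\right) = - 6 \left(\frac{991}{1354} - \frac{6860}{3233}\right) = \left(-6\right) \left(- \frac{6084537}{4377482}\right) = \frac{18253611}{2188741}$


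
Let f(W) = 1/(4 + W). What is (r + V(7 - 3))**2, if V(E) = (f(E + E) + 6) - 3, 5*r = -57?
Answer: 249001/3600 ≈ 69.167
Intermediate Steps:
r = -57/5 (r = (1/5)*(-57) = -57/5 ≈ -11.400)
V(E) = 3 + 1/(4 + 2*E) (V(E) = (1/(4 + (E + E)) + 6) - 3 = (1/(4 + 2*E) + 6) - 3 = (6 + 1/(4 + 2*E)) - 3 = 3 + 1/(4 + 2*E))
(r + V(7 - 3))**2 = (-57/5 + (13 + 6*(7 - 3))/(2*(2 + (7 - 3))))**2 = (-57/5 + (13 + 6*4)/(2*(2 + 4)))**2 = (-57/5 + (1/2)*(13 + 24)/6)**2 = (-57/5 + (1/2)*(1/6)*37)**2 = (-57/5 + 37/12)**2 = (-499/60)**2 = 249001/3600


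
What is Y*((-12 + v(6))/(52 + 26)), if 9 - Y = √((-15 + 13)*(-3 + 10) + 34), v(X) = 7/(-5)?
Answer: -201/130 + 67*√5/195 ≈ -0.77786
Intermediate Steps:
v(X) = -7/5 (v(X) = 7*(-⅕) = -7/5)
Y = 9 - 2*√5 (Y = 9 - √((-15 + 13)*(-3 + 10) + 34) = 9 - √(-2*7 + 34) = 9 - √(-14 + 34) = 9 - √20 = 9 - 2*√5 ≈ 4.5279)
Y*((-12 + v(6))/(52 + 26)) = (9 - 2*√5)*((-12 - 7/5)/(52 + 26)) = (9 - 2*√5)*(-67/5/78) = (9 - 2*√5)*(-67/5*1/78) = (9 - 2*√5)*(-67/390) = -201/130 + 67*√5/195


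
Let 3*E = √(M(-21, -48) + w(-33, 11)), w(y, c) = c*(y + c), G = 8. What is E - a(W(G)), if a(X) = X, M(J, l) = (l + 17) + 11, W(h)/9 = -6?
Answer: 54 + I*√262/3 ≈ 54.0 + 5.3955*I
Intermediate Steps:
W(h) = -54 (W(h) = 9*(-6) = -54)
M(J, l) = 28 + l (M(J, l) = (17 + l) + 11 = 28 + l)
w(y, c) = c*(c + y)
E = I*√262/3 (E = √((28 - 48) + 11*(11 - 33))/3 = √(-20 + 11*(-22))/3 = √(-20 - 242)/3 = √(-262)/3 = (I*√262)/3 = I*√262/3 ≈ 5.3955*I)
E - a(W(G)) = I*√262/3 - 1*(-54) = I*√262/3 + 54 = 54 + I*√262/3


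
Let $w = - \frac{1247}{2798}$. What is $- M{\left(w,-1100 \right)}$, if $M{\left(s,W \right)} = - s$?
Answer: $- \frac{1247}{2798} \approx -0.44568$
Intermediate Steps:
$w = - \frac{1247}{2798}$ ($w = \left(-1247\right) \frac{1}{2798} = - \frac{1247}{2798} \approx -0.44568$)
$- M{\left(w,-1100 \right)} = - \frac{\left(-1\right) \left(-1247\right)}{2798} = \left(-1\right) \frac{1247}{2798} = - \frac{1247}{2798}$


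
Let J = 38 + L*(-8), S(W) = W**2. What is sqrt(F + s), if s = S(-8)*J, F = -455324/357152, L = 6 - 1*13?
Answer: sqrt(11987868868194)/44644 ≈ 77.555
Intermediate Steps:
L = -7 (L = 6 - 13 = -7)
J = 94 (J = 38 - 7*(-8) = 38 + 56 = 94)
F = -113831/89288 (F = -455324*1/357152 = -113831/89288 ≈ -1.2749)
s = 6016 (s = (-8)**2*94 = 64*94 = 6016)
sqrt(F + s) = sqrt(-113831/89288 + 6016) = sqrt(537042777/89288) = sqrt(11987868868194)/44644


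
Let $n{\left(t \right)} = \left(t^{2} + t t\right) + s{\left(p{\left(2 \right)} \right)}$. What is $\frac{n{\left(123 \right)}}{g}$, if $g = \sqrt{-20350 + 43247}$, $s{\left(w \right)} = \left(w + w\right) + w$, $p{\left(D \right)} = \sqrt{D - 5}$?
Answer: $\frac{3 \sqrt{22897} \left(10086 + i \sqrt{3}\right)}{22897} \approx 199.96 + 0.034339 i$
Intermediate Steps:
$p{\left(D \right)} = \sqrt{-5 + D}$
$s{\left(w \right)} = 3 w$ ($s{\left(w \right)} = 2 w + w = 3 w$)
$g = \sqrt{22897} \approx 151.32$
$n{\left(t \right)} = 2 t^{2} + 3 i \sqrt{3}$ ($n{\left(t \right)} = \left(t^{2} + t t\right) + 3 \sqrt{-5 + 2} = \left(t^{2} + t^{2}\right) + 3 \sqrt{-3} = 2 t^{2} + 3 i \sqrt{3}$)
$\frac{n{\left(123 \right)}}{g} = \frac{2 \cdot 123^{2} + 3 i \sqrt{3}}{\sqrt{22897}} = \left(2 \cdot 15129 + 3 i \sqrt{3}\right) \frac{\sqrt{22897}}{22897} = \left(30258 + 3 i \sqrt{3}\right) \frac{\sqrt{22897}}{22897} = \frac{\sqrt{22897} \left(30258 + 3 i \sqrt{3}\right)}{22897}$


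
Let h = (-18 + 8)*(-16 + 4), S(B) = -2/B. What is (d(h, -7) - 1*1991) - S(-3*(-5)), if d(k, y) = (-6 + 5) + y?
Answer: -29983/15 ≈ -1998.9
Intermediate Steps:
h = 120 (h = -10*(-12) = 120)
d(k, y) = -1 + y
(d(h, -7) - 1*1991) - S(-3*(-5)) = ((-1 - 7) - 1*1991) - (-2)/((-3*(-5))) = (-8 - 1991) - (-2)/15 = -1999 - (-2)/15 = -1999 - 1*(-2/15) = -1999 + 2/15 = -29983/15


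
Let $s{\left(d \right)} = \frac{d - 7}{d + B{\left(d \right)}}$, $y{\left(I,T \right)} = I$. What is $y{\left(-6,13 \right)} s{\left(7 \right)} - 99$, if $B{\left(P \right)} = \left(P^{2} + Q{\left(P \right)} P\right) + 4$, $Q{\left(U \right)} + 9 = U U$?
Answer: $-99$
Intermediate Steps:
$Q{\left(U \right)} = -9 + U^{2}$ ($Q{\left(U \right)} = -9 + U U = -9 + U^{2}$)
$B{\left(P \right)} = 4 + P^{2} + P \left(-9 + P^{2}\right)$ ($B{\left(P \right)} = \left(P^{2} + \left(-9 + P^{2}\right) P\right) + 4 = \left(P^{2} + P \left(-9 + P^{2}\right)\right) + 4 = 4 + P^{2} + P \left(-9 + P^{2}\right)$)
$s{\left(d \right)} = \frac{-7 + d}{4 + d + d^{2} + d \left(-9 + d^{2}\right)}$ ($s{\left(d \right)} = \frac{d - 7}{d + \left(4 + d^{2} + d \left(-9 + d^{2}\right)\right)} = \frac{-7 + d}{4 + d + d^{2} + d \left(-9 + d^{2}\right)}$)
$y{\left(-6,13 \right)} s{\left(7 \right)} - 99 = - 6 \frac{-7 + 7}{4 + 7^{2} + 7^{3} - 56} - 99 = - 6 \frac{1}{4 + 49 + 343 - 56} \cdot 0 - 99 = - 6 \cdot \frac{1}{340} \cdot 0 - 99 = \left(-6\right) 0 - 99 = 0 - 99 = -99$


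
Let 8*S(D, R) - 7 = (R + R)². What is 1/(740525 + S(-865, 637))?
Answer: 8/7547283 ≈ 1.0600e-6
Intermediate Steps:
S(D, R) = 7/8 + R²/2 (S(D, R) = 7/8 + (R + R)²/8 = 7/8 + (2*R)²/8 = 7/8 + (4*R²)/8 = 7/8 + R²/2)
1/(740525 + S(-865, 637)) = 1/(740525 + (7/8 + (½)*637²)) = 1/(740525 + (7/8 + (½)*405769)) = 1/(740525 + (7/8 + 405769/2)) = 1/(740525 + 1623083/8) = 1/(7547283/8) = 8/7547283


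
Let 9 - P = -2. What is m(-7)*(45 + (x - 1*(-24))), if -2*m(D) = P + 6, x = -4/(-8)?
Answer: -2363/4 ≈ -590.75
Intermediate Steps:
P = 11 (P = 9 - 1*(-2) = 9 + 2 = 11)
x = ½ (x = -4*(-⅛) = ½ ≈ 0.50000)
m(D) = -17/2 (m(D) = -(11 + 6)/2 = -½*17 = -17/2)
m(-7)*(45 + (x - 1*(-24))) = -17*(45 + (½ - 1*(-24)))/2 = -17*(45 + (½ + 24))/2 = -17*(45 + 49/2)/2 = -17/2*139/2 = -2363/4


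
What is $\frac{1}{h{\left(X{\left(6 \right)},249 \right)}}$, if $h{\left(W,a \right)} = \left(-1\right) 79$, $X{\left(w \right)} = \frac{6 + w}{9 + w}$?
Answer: $- \frac{1}{79} \approx -0.012658$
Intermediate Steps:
$X{\left(w \right)} = \frac{6 + w}{9 + w}$
$h{\left(W,a \right)} = -79$
$\frac{1}{h{\left(X{\left(6 \right)},249 \right)}} = \frac{1}{-79} = - \frac{1}{79}$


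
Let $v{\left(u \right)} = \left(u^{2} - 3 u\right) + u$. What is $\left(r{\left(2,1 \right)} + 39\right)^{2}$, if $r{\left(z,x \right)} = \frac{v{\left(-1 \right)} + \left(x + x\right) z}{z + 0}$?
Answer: $\frac{7225}{4} \approx 1806.3$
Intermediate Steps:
$v{\left(u \right)} = u^{2} - 2 u$
$r{\left(z,x \right)} = \frac{3 + 2 x z}{z}$ ($r{\left(z,x \right)} = \frac{- (-2 - 1) + \left(x + x\right) z}{z + 0} = \frac{\left(-1\right) \left(-3\right) + 2 x z}{z} = \frac{3 + 2 x z}{z}$)
$\left(r{\left(2,1 \right)} + 39\right)^{2} = \left(\left(2 \cdot 1 + \frac{3}{2}\right) + 39\right)^{2} = \left(\left(2 + 3 \cdot \frac{1}{2}\right) + 39\right)^{2} = \left(\left(2 + \frac{3}{2}\right) + 39\right)^{2} = \left(\frac{7}{2} + 39\right)^{2} = \left(\frac{85}{2}\right)^{2} = \frac{7225}{4}$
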